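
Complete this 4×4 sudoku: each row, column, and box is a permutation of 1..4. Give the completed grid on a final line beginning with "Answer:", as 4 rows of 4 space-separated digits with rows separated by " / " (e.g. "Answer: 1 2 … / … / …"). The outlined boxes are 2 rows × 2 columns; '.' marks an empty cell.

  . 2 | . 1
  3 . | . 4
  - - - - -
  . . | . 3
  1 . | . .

Step 1. [r3c2∈{4}] r3c2 is down to just 4. So r3c2=4.
Step 2. [r4c4∈{2}] r4c4 is down to just 2 ⇒ r4c4=2.
Step 3. [r2c2∈{1}] r2c2's peers cover all but 1. So r2c2=1.
Step 4. [r3c1∈{2}] r3c1 is down to just 2, so r3c1=2.
Step 5. [r4c2∈{3}] only 3 remains possible at r4c2. So r4c2=3.
Step 6. [r3c3∈{1}] r3c3's peers cover all but 1, so r3c3=1.
Step 7. [r1c3∈{3}] r1c3's peers cover all but 3, so r1c3=3.
Step 8. [r4c3∈{4}] r4c3's peers cover all but 4 ⇒ r4c3=4.
Step 9. [r1c1∈{4}] nothing but 4 survives at r1c1 ⇒ r1c1=4.
Step 10. [r2c3∈{2}] r2c3's peers cover all but 2, so r2c3=2.

Answer: 4 2 3 1 / 3 1 2 4 / 2 4 1 3 / 1 3 4 2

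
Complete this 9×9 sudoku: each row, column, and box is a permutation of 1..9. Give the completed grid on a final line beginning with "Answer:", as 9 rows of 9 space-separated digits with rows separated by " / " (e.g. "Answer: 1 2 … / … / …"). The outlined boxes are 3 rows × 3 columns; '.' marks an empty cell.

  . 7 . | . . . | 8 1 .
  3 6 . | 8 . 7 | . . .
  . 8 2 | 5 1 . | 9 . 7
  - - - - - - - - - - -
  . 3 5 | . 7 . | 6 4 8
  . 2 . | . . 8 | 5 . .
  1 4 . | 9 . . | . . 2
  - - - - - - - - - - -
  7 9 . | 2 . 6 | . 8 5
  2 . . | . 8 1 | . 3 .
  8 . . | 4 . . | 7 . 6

Step 1. [r7c5∈{3}] r7c5's peers cover all but 3 ⇒ r7c5=3.
Step 2. [r5c1∈{6,9}] in col 1, 6 fits only at r5c1. So r5c1=6.
Step 3. [r2c9∈{4}] only 4 remains possible at r2c9 ⇒ r2c9=4.
Step 4. [r3c6∈{3,4}] in row 3, 3 fits only at r3c6, so r3c6=3.
Step 5. [r1c6∈{2,4,9}] across col 6, 4 lands solely at r1c6 ⇒ r1c6=4.
Step 6. [r1c3∈{9}] r1c3 is down to just 9 ⇒ r1c3=9.
Step 7. [r5c9∈{1,3,9}] col 9 places 1 nowhere but r5c9. So r5c9=1.
Step 8. [r9c6∈{5,9}] in col 6, 9 fits only at r9c6. So r9c6=9.
Step 9. [r9c2∈{1,5}] col 2 places 1 nowhere but r9c2, so r9c2=1.
Step 10. [r2c7∈{2}] r2c7 is down to just 2 ⇒ r2c7=2.
Step 11. [r8c7∈{4}] only 4 remains possible at r8c7, so r8c7=4.
Step 12. [r6c8∈{7}] r6c8 is down to just 7, so r6c8=7.
Step 13. [r6c5∈{5,6}] in row 6, 6 fits only at r6c5 ⇒ r6c5=6.
Step 14. [r8c2∈{5}] r8c2 has the single candidate 5, so r8c2=5.
Step 15. [r9c3∈{3}] r9c3's peers cover all but 3 ⇒ r9c3=3.
Step 16. [r2c8∈{5}] r2c8's peers cover all but 5, so r2c8=5.
Step 17. [r6c7∈{3}] r6c7 is down to just 3, so r6c7=3.
Step 18. [r1c9∈{3}] r1c9's peers cover all but 3 ⇒ r1c9=3.
Step 19. [r4c6∈{2}] only 2 remains possible at r4c6 ⇒ r4c6=2.
Step 20. [r1c5∈{2}] nothing but 2 survives at r1c5. So r1c5=2.
Step 21. [r8c3∈{6}] nothing but 6 survives at r8c3. So r8c3=6.
Step 22. [r3c8∈{6}] only 6 remains possible at r3c8 ⇒ r3c8=6.
Step 23. [r7c7∈{1}] r7c7's peers cover all but 1. So r7c7=1.
Step 24. [r5c8∈{9}] nothing but 9 survives at r5c8, so r5c8=9.
Step 25. [r5c4∈{3}] r5c4's peers cover all but 3. So r5c4=3.
Step 26. [r8c9∈{9}] r8c9's peers cover all but 9 ⇒ r8c9=9.
Step 27. [r4c1∈{9}] r4c1 is down to just 9, so r4c1=9.
Step 28. [r3c1∈{4}] r3c1 is down to just 4. So r3c1=4.
Step 29. [r9c8∈{2}] r9c8 has the single candidate 2 ⇒ r9c8=2.
Step 30. [r4c4∈{1}] r4c4 is down to just 1. So r4c4=1.
Step 31. [r6c6∈{5}] r6c6's peers cover all but 5, so r6c6=5.
Step 32. [r9c5∈{5}] r9c5's peers cover all but 5 ⇒ r9c5=5.
Step 33. [r5c3∈{7}] r5c3 is down to just 7 ⇒ r5c3=7.
Step 34. [r1c4∈{6}] r1c4 has the single candidate 6 ⇒ r1c4=6.
Step 35. [r6c3∈{8}] r6c3 is down to just 8 ⇒ r6c3=8.
Step 36. [r8c4∈{7}] r8c4 has the single candidate 7. So r8c4=7.
Step 37. [r1c1∈{5}] nothing but 5 survives at r1c1. So r1c1=5.
Step 38. [r5c5∈{4}] only 4 remains possible at r5c5. So r5c5=4.
Step 39. [r7c3∈{4}] nothing but 4 survives at r7c3, so r7c3=4.
Step 40. [r2c5∈{9}] r2c5's peers cover all but 9. So r2c5=9.
Step 41. [r2c3∈{1}] only 1 remains possible at r2c3, so r2c3=1.

Answer: 5 7 9 6 2 4 8 1 3 / 3 6 1 8 9 7 2 5 4 / 4 8 2 5 1 3 9 6 7 / 9 3 5 1 7 2 6 4 8 / 6 2 7 3 4 8 5 9 1 / 1 4 8 9 6 5 3 7 2 / 7 9 4 2 3 6 1 8 5 / 2 5 6 7 8 1 4 3 9 / 8 1 3 4 5 9 7 2 6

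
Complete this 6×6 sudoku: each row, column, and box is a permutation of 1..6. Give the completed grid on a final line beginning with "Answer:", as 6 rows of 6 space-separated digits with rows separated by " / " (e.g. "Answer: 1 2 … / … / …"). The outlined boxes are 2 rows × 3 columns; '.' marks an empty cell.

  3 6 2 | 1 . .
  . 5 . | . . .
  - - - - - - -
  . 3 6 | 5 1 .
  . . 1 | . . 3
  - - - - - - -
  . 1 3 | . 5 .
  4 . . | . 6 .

Step 1. [r3c6∈{2,4}] across row 3, 4 lands solely at r3c6 ⇒ r3c6=4.
Step 2. [r5c6∈{2}] r5c6 has the single candidate 2. So r5c6=2.
Step 3. [r4c5∈{2}] nothing but 2 survives at r4c5, so r4c5=2.
Step 4. [r2c4∈{2,3,4,6}] across row 2, 2 lands solely at r2c4 ⇒ r2c4=2.
Step 5. [r1c5∈{4}] only 4 remains possible at r1c5 ⇒ r1c5=4.
Step 6. [r6c6∈{1}] only 1 remains possible at r6c6 ⇒ r6c6=1.
Step 7. [r2c1∈{1}] r2c1 has the single candidate 1, so r2c1=1.
Step 8. [r3c1∈{2}] nothing but 2 survives at r3c1. So r3c1=2.
Step 9. [r2c6∈{6}] r2c6's peers cover all but 6. So r2c6=6.
Step 10. [r6c4∈{3}] only 3 remains possible at r6c4, so r6c4=3.
Step 11. [r4c1∈{5}] only 5 remains possible at r4c1 ⇒ r4c1=5.
Step 12. [r5c4∈{4}] only 4 remains possible at r5c4, so r5c4=4.
Step 13. [r4c4∈{6}] r4c4 is down to just 6 ⇒ r4c4=6.
Step 14. [r6c2∈{2}] r6c2's peers cover all but 2 ⇒ r6c2=2.
Step 15. [r4c2∈{4}] nothing but 4 survives at r4c2. So r4c2=4.
Step 16. [r5c1∈{6}] r5c1's peers cover all but 6, so r5c1=6.
Step 17. [r6c3∈{5}] r6c3 has the single candidate 5 ⇒ r6c3=5.
Step 18. [r2c5∈{3}] nothing but 3 survives at r2c5, so r2c5=3.
Step 19. [r2c3∈{4}] nothing but 4 survives at r2c3. So r2c3=4.
Step 20. [r1c6∈{5}] nothing but 5 survives at r1c6, so r1c6=5.

Answer: 3 6 2 1 4 5 / 1 5 4 2 3 6 / 2 3 6 5 1 4 / 5 4 1 6 2 3 / 6 1 3 4 5 2 / 4 2 5 3 6 1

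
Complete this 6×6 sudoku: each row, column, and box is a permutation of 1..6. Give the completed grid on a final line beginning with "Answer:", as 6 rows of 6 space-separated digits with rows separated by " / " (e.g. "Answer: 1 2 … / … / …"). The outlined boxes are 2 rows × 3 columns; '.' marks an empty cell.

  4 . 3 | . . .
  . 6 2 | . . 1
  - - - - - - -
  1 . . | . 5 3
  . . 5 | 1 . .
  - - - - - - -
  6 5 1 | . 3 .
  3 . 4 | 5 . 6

Step 1. [r4c5∈{2,4,6}] r4c5 is the only open cell in row 4 admitting 6 ⇒ r4c5=6.
Step 2. [r1c5∈{2}] r1c5's peers cover all but 2 ⇒ r1c5=2.
Step 3. [r4c1∈{2}] r4c1 has the single candidate 2. So r4c1=2.
Step 4. [r4c6∈{4}] only 4 remains possible at r4c6 ⇒ r4c6=4.
Step 5. [r5c4∈{2,4}] r5c4 is the only open cell in row 5 admitting 4 ⇒ r5c4=4.
Step 6. [r4c2∈{3}] r4c2 is down to just 3 ⇒ r4c2=3.
Step 7. [r2c1∈{5}] r2c1 is down to just 5. So r2c1=5.
Step 8. [r3c4∈{2}] r3c4 is down to just 2, so r3c4=2.
Step 9. [r1c6∈{5}] r1c6's peers cover all but 5, so r1c6=5.
Step 10. [r1c2∈{1}] r1c2 has the single candidate 1. So r1c2=1.
Step 11. [r6c2∈{2}] nothing but 2 survives at r6c2, so r6c2=2.
Step 12. [r2c4∈{3}] r2c4 is down to just 3. So r2c4=3.
Step 13. [r3c3∈{6}] nothing but 6 survives at r3c3 ⇒ r3c3=6.
Step 14. [r5c6∈{2}] r5c6 is down to just 2 ⇒ r5c6=2.
Step 15. [r1c4∈{6}] r1c4 has the single candidate 6. So r1c4=6.
Step 16. [r2c5∈{4}] r2c5 has the single candidate 4. So r2c5=4.
Step 17. [r3c2∈{4}] r3c2's peers cover all but 4, so r3c2=4.
Step 18. [r6c5∈{1}] nothing but 1 survives at r6c5. So r6c5=1.

Answer: 4 1 3 6 2 5 / 5 6 2 3 4 1 / 1 4 6 2 5 3 / 2 3 5 1 6 4 / 6 5 1 4 3 2 / 3 2 4 5 1 6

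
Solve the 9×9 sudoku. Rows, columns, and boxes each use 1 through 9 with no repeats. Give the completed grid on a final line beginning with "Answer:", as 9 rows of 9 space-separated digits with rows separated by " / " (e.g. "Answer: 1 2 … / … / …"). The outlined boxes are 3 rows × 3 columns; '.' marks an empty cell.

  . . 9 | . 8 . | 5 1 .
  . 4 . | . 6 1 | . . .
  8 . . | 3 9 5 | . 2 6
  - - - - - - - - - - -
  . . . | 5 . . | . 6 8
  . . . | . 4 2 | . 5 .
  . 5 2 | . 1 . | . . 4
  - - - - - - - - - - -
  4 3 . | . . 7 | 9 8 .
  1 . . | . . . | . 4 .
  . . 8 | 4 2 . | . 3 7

Step 1. [r4c5∈{3,7}] in col 5, 7 fits only at r4c5 ⇒ r4c5=7.
Step 2. [r8c2∈{2,6,7,9}] across box 7, 2 lands solely at r8c2, so r8c2=2.
Step 3. [r9c1∈{5,6,9}] r9c1 is the only open cell in row 9 admitting 5 ⇒ r9c1=5.
Step 4. [r5c2∈{1,6,7,8,9}] across col 2, 8 lands solely at r5c2, so r5c2=8.
Step 5. [r8c7∈{6}] r8c7 has the single candidate 6. So r8c7=6.
Step 6. [r1c9∈{3}] nothing but 3 survives at r1c9. So r1c9=3.
Step 7. [r7c3∈{6}] r7c3's peers cover all but 6, so r7c3=6.
Step 8. [r8c3∈{7}] nothing but 7 survives at r8c3 ⇒ r8c3=7.
Step 9. [r9c7∈{1}] r9c7's peers cover all but 1, so r9c7=1.
Step 10. [r3c3∈{1}] nothing but 1 survives at r3c3. So r3c3=1.
Step 11. [r5c3∈{3}] r5c3 has the single candidate 3, so r5c3=3.
Step 12. [r5c7∈{7}] r5c7's peers cover all but 7 ⇒ r5c7=7.
Step 13. [r6c8∈{9}] only 9 remains possible at r6c8. So r6c8=9.
Step 14. [r4c1∈{9}] r4c1 has the single candidate 9. So r4c1=9.
Step 15. [r6c1∈{6,7}] r6c1 is the only open cell in row 6 admitting 7, so r6c1=7.
Step 16. [r4c6∈{3}] r4c6's peers cover all but 3, so r4c6=3.
Step 17. [r8c9∈{5}] r8c9 is down to just 5, so r8c9=5.
Step 18. [r5c1∈{6}] r5c1 has the single candidate 6. So r5c1=6.
Step 19. [r1c1∈{2}] r1c1's peers cover all but 2, so r1c1=2.
Step 20. [r9c6∈{6,9}] 6 has one home in row 9: r9c6. So r9c6=6.
Step 21. [r6c6∈{8}] only 8 remains possible at r6c6. So r6c6=8.
Step 22. [r1c4∈{7}] r1c4's peers cover all but 7 ⇒ r1c4=7.
Step 23. [r8c4∈{8,9}] row 8 places 8 nowhere but r8c4, so r8c4=8.
Step 24. [r7c5∈{5}] r7c5 is down to just 5, so r7c5=5.
Step 25. [r8c6∈{9}] nothing but 9 survives at r8c6, so r8c6=9.
Step 26. [r2c4∈{2}] r2c4 has the single candidate 2, so r2c4=2.
Step 27. [r2c8∈{7}] nothing but 7 survives at r2c8 ⇒ r2c8=7.
Step 28. [r4c7∈{2}] r4c7 has the single candidate 2 ⇒ r4c7=2.
Step 29. [r5c9∈{1}] only 1 remains possible at r5c9, so r5c9=1.
Step 30. [r2c1∈{3}] r2c1 has the single candidate 3 ⇒ r2c1=3.
Step 31. [r3c7∈{4}] r3c7 is down to just 4. So r3c7=4.
Step 32. [r8c5∈{3}] only 3 remains possible at r8c5. So r8c5=3.
Step 33. [r2c7∈{8}] r2c7's peers cover all but 8 ⇒ r2c7=8.
Step 34. [r2c9∈{9}] r2c9 has the single candidate 9. So r2c9=9.
Step 35. [r6c7∈{3}] nothing but 3 survives at r6c7. So r6c7=3.
Step 36. [r4c2∈{1}] only 1 remains possible at r4c2. So r4c2=1.
Step 37. [r3c2∈{7}] only 7 remains possible at r3c2. So r3c2=7.
Step 38. [r6c4∈{6}] r6c4's peers cover all but 6. So r6c4=6.
Step 39. [r5c4∈{9}] r5c4 has the single candidate 9, so r5c4=9.
Step 40. [r7c4∈{1}] only 1 remains possible at r7c4, so r7c4=1.
Step 41. [r7c9∈{2}] nothing but 2 survives at r7c9. So r7c9=2.
Step 42. [r4c3∈{4}] r4c3 has the single candidate 4 ⇒ r4c3=4.
Step 43. [r2c3∈{5}] r2c3 has the single candidate 5. So r2c3=5.
Step 44. [r1c6∈{4}] r1c6's peers cover all but 4 ⇒ r1c6=4.
Step 45. [r1c2∈{6}] r1c2 has the single candidate 6 ⇒ r1c2=6.
Step 46. [r9c2∈{9}] r9c2 has the single candidate 9. So r9c2=9.

Answer: 2 6 9 7 8 4 5 1 3 / 3 4 5 2 6 1 8 7 9 / 8 7 1 3 9 5 4 2 6 / 9 1 4 5 7 3 2 6 8 / 6 8 3 9 4 2 7 5 1 / 7 5 2 6 1 8 3 9 4 / 4 3 6 1 5 7 9 8 2 / 1 2 7 8 3 9 6 4 5 / 5 9 8 4 2 6 1 3 7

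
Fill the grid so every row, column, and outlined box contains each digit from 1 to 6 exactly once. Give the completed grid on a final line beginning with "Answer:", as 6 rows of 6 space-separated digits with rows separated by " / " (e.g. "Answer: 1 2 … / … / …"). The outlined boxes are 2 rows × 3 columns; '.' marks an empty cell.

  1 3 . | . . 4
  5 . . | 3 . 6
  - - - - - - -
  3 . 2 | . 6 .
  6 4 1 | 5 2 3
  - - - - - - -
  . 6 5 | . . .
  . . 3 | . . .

Step 1. [r6c2∈{1,2}] r6c2 is the only open cell in col 2 admitting 1 ⇒ r6c2=1.
Step 2. [r3c4∈{1,4}] row 3 places 4 nowhere but r3c4, so r3c4=4.
Step 3. [r5c4∈{1,2}] across col 4, 1 lands solely at r5c4, so r5c4=1.
Step 4. [r5c6∈{2}] nothing but 2 survives at r5c6 ⇒ r5c6=2.
Step 5. [r5c1∈{4}] only 4 remains possible at r5c1, so r5c1=4.
Step 6. [r1c5∈{5}] r1c5's peers cover all but 5, so r1c5=5.
Step 7. [r6c4∈{6}] r6c4 has the single candidate 6, so r6c4=6.
Step 8. [r2c2∈{2}] r2c2's peers cover all but 2, so r2c2=2.
Step 9. [r6c1∈{2}] r6c1 is down to just 2. So r6c1=2.
Step 10. [r6c5∈{4}] only 4 remains possible at r6c5, so r6c5=4.
Step 11. [r5c5∈{3}] r5c5 is down to just 3. So r5c5=3.
Step 12. [r3c6∈{1}] r3c6's peers cover all but 1. So r3c6=1.
Step 13. [r2c5∈{1}] r2c5 is down to just 1 ⇒ r2c5=1.
Step 14. [r1c4∈{2}] only 2 remains possible at r1c4. So r1c4=2.
Step 15. [r2c3∈{4}] r2c3 has the single candidate 4, so r2c3=4.
Step 16. [r1c3∈{6}] r1c3's peers cover all but 6. So r1c3=6.
Step 17. [r3c2∈{5}] only 5 remains possible at r3c2 ⇒ r3c2=5.
Step 18. [r6c6∈{5}] r6c6 has the single candidate 5. So r6c6=5.

Answer: 1 3 6 2 5 4 / 5 2 4 3 1 6 / 3 5 2 4 6 1 / 6 4 1 5 2 3 / 4 6 5 1 3 2 / 2 1 3 6 4 5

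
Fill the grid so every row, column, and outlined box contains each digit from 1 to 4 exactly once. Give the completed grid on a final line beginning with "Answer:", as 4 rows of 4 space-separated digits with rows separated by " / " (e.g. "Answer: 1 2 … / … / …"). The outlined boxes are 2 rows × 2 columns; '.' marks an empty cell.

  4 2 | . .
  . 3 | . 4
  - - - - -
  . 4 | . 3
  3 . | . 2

Step 1. [r3c3∈{1}] r3c3 is down to just 1. So r3c3=1.
Step 2. [r1c4∈{1}] r1c4 is down to just 1 ⇒ r1c4=1.
Step 3. [r3c1∈{2}] r3c1 has the single candidate 2 ⇒ r3c1=2.
Step 4. [r4c2∈{1}] r4c2 is down to just 1, so r4c2=1.
Step 5. [r2c1∈{1}] r2c1 has the single candidate 1, so r2c1=1.
Step 6. [r2c3∈{2}] nothing but 2 survives at r2c3, so r2c3=2.
Step 7. [r4c3∈{4}] r4c3 is down to just 4 ⇒ r4c3=4.
Step 8. [r1c3∈{3}] r1c3 has the single candidate 3 ⇒ r1c3=3.

Answer: 4 2 3 1 / 1 3 2 4 / 2 4 1 3 / 3 1 4 2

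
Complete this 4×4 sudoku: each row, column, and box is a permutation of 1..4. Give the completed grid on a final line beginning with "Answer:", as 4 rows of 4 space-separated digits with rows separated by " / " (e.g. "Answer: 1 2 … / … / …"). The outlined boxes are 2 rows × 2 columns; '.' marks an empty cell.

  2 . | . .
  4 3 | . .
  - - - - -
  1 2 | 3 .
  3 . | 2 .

Step 1. [r4c4∈{1,4}] row 4 places 1 nowhere but r4c4, so r4c4=1.
Step 2. [r1c3∈{1,4}] col 3 places 4 nowhere but r1c3. So r1c3=4.
Step 3. [r1c2∈{1}] r1c2 has the single candidate 1, so r1c2=1.
Step 4. [r2c4∈{2}] only 2 remains possible at r2c4, so r2c4=2.
Step 5. [r4c2∈{4}] r4c2 has the single candidate 4, so r4c2=4.
Step 6. [r2c3∈{1}] nothing but 1 survives at r2c3 ⇒ r2c3=1.
Step 7. [r1c4∈{3}] r1c4 has the single candidate 3, so r1c4=3.
Step 8. [r3c4∈{4}] only 4 remains possible at r3c4. So r3c4=4.

Answer: 2 1 4 3 / 4 3 1 2 / 1 2 3 4 / 3 4 2 1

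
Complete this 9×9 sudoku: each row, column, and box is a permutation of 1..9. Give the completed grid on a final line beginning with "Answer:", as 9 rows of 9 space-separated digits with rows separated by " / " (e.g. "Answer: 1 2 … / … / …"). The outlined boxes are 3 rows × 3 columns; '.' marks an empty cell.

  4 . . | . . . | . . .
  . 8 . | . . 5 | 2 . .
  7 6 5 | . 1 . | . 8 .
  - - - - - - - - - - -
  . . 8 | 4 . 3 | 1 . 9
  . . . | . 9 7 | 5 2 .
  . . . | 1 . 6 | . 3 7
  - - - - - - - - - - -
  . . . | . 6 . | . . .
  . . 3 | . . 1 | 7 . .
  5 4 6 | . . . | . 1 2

Step 1. [r1c7∈{3,6,9}] r1c7 is the only open cell in col 7 admitting 6 ⇒ r1c7=6.
Step 2. [r5c4∈{8}] only 8 remains possible at r5c4 ⇒ r5c4=8.
Step 3. [r7c3∈{1,2,7,9}] in col 3, 7 fits only at r7c3, so r7c3=7.
Step 4. [r6c7∈{4,8}] 8 has one home in row 6: r6c7, so r6c7=8.
Step 5. [r5c9∈{4,6}] in box 6, 4 fits only at r5c9 ⇒ r5c9=4.
Step 6. [r3c9∈{3}] nothing but 3 survives at r3c9, so r3c9=3.
Step 7. [r5c3∈{1}] r5c3 has the single candidate 1, so r5c3=1.
Step 8. [r2c3∈{9}] r2c3 has the single candidate 9 ⇒ r2c3=9.
Step 9. [r1c3∈{2}] only 2 remains possible at r1c3. So r1c3=2.
Step 10. [r8c9∈{5,6,8}] across col 9, 6 lands solely at r8c9. So r8c9=6.
Step 11. [r7c9∈{5,8}] 8 has one home in col 9: r7c9, so r7c9=8.
Step 12. [r8c1∈{2,8,9}] in col 1, 8 fits only at r8c1. So r8c1=8.
Step 13. [r5c2∈{3}] r5c2 is down to just 3. So r5c2=3.
Step 14. [r1c2∈{1}] only 1 remains possible at r1c2, so r1c2=1.
Step 15. [r2c1∈{3}] nothing but 3 survives at r2c1, so r2c1=3.
Step 16. [r7c1∈{1,2,9}] row 7 places 1 nowhere but r7c1, so r7c1=1.
Step 17. [r6c1∈{2,9}] r6c1 is the only open cell in col 1 admitting 9 ⇒ r6c1=9.
Step 18. [r4c1∈{2,6}] col 1 places 2 nowhere but r4c1 ⇒ r4c1=2.
Step 19. [r4c5∈{5}] r4c5's peers cover all but 5. So r4c5=5.
Step 20. [r6c5∈{2}] r6c5's peers cover all but 2 ⇒ r6c5=2.
Step 21. [r8c5∈{4}] r8c5 has the single candidate 4 ⇒ r8c5=4.
Step 22. [r2c5∈{7}] nothing but 7 survives at r2c5, so r2c5=7.
Step 23. [r3c6∈{2,4,9}] col 6 places 4 nowhere but r3c6 ⇒ r3c6=4.
Step 24. [r7c6∈{2,9}] in col 6, 2 fits only at r7c6 ⇒ r7c6=2.
Step 25. [r3c7∈{9}] r3c7's peers cover all but 9. So r3c7=9.
Step 26. [r7c2∈{9}] nothing but 9 survives at r7c2, so r7c2=9.
Step 27. [r9c7∈{3}] r9c7 has the single candidate 3 ⇒ r9c7=3.
Step 28. [r1c5∈{3,8}] 3 has one home in col 5: r1c5. So r1c5=3.
Step 29. [r1c4∈{9}] only 9 remains possible at r1c4. So r1c4=9.
Step 30. [r8c4∈{5}] only 5 remains possible at r8c4. So r8c4=5.
Step 31. [r7c8∈{4,5}] r7c8 is the only open cell in row 7 admitting 5, so r7c8=5.
Step 32. [r9c6∈{8,9}] in row 9, 9 fits only at r9c6, so r9c6=9.
Step 33. [r4c2∈{7}] r4c2 has the single candidate 7 ⇒ r4c2=7.
Step 34. [r2c9∈{1}] r2c9's peers cover all but 1. So r2c9=1.
Step 35. [r1c6∈{8}] r1c6's peers cover all but 8. So r1c6=8.
Step 36. [r6c2∈{5}] only 5 remains possible at r6c2. So r6c2=5.
Step 37. [r6c3∈{4}] r6c3 is down to just 4 ⇒ r6c3=4.
Step 38. [r8c8∈{9}] only 9 remains possible at r8c8, so r8c8=9.
Step 39. [r1c8∈{7}] r1c8 is down to just 7. So r1c8=7.
Step 40. [r2c4∈{6}] r2c4 has the single candidate 6 ⇒ r2c4=6.
Step 41. [r7c4∈{3}] nothing but 3 survives at r7c4. So r7c4=3.
Step 42. [r2c8∈{4}] nothing but 4 survives at r2c8. So r2c8=4.
Step 43. [r9c4∈{7}] only 7 remains possible at r9c4 ⇒ r9c4=7.
Step 44. [r1c9∈{5}] only 5 remains possible at r1c9, so r1c9=5.
Step 45. [r5c1∈{6}] r5c1 has the single candidate 6 ⇒ r5c1=6.
Step 46. [r3c4∈{2}] nothing but 2 survives at r3c4, so r3c4=2.
Step 47. [r7c7∈{4}] nothing but 4 survives at r7c7. So r7c7=4.
Step 48. [r8c2∈{2}] r8c2 has the single candidate 2. So r8c2=2.
Step 49. [r9c5∈{8}] only 8 remains possible at r9c5 ⇒ r9c5=8.
Step 50. [r4c8∈{6}] r4c8 is down to just 6, so r4c8=6.

Answer: 4 1 2 9 3 8 6 7 5 / 3 8 9 6 7 5 2 4 1 / 7 6 5 2 1 4 9 8 3 / 2 7 8 4 5 3 1 6 9 / 6 3 1 8 9 7 5 2 4 / 9 5 4 1 2 6 8 3 7 / 1 9 7 3 6 2 4 5 8 / 8 2 3 5 4 1 7 9 6 / 5 4 6 7 8 9 3 1 2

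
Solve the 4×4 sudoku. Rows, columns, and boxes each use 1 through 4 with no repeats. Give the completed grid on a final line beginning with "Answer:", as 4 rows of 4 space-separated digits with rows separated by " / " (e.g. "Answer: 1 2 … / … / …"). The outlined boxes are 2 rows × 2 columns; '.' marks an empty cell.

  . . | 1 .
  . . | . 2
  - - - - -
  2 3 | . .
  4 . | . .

Step 1. [r1c1∈{3}] r1c1 is down to just 3, so r1c1=3.
Step 2. [r1c4∈{4}] r1c4 is down to just 4 ⇒ r1c4=4.
Step 3. [r4c4∈{1,3}] r4c4 is the only open cell in col 4 admitting 3, so r4c4=3.
Step 4. [r2c2∈{1,4}] row 2 places 4 nowhere but r2c2. So r2c2=4.
Step 5. [r3c4∈{1}] r3c4 has the single candidate 1 ⇒ r3c4=1.
Step 6. [r2c3∈{3}] r2c3 is down to just 3. So r2c3=3.
Step 7. [r1c2∈{2}] only 2 remains possible at r1c2 ⇒ r1c2=2.
Step 8. [r2c1∈{1}] r2c1 has the single candidate 1 ⇒ r2c1=1.
Step 9. [r4c2∈{1}] r4c2 has the single candidate 1, so r4c2=1.
Step 10. [r4c3∈{2}] nothing but 2 survives at r4c3. So r4c3=2.
Step 11. [r3c3∈{4}] nothing but 4 survives at r3c3 ⇒ r3c3=4.

Answer: 3 2 1 4 / 1 4 3 2 / 2 3 4 1 / 4 1 2 3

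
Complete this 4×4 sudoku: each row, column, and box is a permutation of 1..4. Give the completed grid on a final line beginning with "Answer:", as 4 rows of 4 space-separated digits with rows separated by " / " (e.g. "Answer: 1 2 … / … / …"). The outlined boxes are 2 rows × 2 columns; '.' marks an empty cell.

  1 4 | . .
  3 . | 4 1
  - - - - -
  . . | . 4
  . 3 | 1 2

Step 1. [r3c1∈{2}] r3c1's peers cover all but 2 ⇒ r3c1=2.
Step 2. [r3c3∈{3}] nothing but 3 survives at r3c3. So r3c3=3.
Step 3. [r1c4∈{3}] r1c4 is down to just 3, so r1c4=3.
Step 4. [r4c1∈{4}] r4c1 has the single candidate 4. So r4c1=4.
Step 5. [r1c3∈{2}] only 2 remains possible at r1c3 ⇒ r1c3=2.
Step 6. [r3c2∈{1}] r3c2 is down to just 1. So r3c2=1.
Step 7. [r2c2∈{2}] only 2 remains possible at r2c2 ⇒ r2c2=2.

Answer: 1 4 2 3 / 3 2 4 1 / 2 1 3 4 / 4 3 1 2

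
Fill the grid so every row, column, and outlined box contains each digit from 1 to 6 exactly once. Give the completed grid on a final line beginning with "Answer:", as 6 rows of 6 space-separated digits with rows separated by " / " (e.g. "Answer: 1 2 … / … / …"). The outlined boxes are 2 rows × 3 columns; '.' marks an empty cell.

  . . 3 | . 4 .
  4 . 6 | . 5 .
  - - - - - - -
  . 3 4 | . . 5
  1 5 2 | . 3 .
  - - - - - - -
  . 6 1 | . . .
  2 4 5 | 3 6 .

Step 1. [r5c5∈{2}] r5c5 has the single candidate 2 ⇒ r5c5=2.
Step 2. [r3c4∈{1,2,6}] r3c4 is the only open cell in row 3 admitting 2, so r3c4=2.
Step 3. [r2c4∈{1}] nothing but 1 survives at r2c4, so r2c4=1.
Step 4. [r2c2∈{2}] r2c2's peers cover all but 2. So r2c2=2.
Step 5. [r5c6∈{4}] r5c6's peers cover all but 4, so r5c6=4.
Step 6. [r1c4∈{6}] r1c4's peers cover all but 6. So r1c4=6.
Step 7. [r3c5∈{1}] r3c5's peers cover all but 1, so r3c5=1.
Step 8. [r6c6∈{1}] r6c6 is down to just 1, so r6c6=1.
Step 9. [r4c4∈{4}] only 4 remains possible at r4c4, so r4c4=4.
Step 10. [r2c6∈{3}] only 3 remains possible at r2c6. So r2c6=3.
Step 11. [r1c2∈{1}] r1c2's peers cover all but 1. So r1c2=1.
Step 12. [r5c4∈{5}] r5c4 is down to just 5. So r5c4=5.
Step 13. [r1c1∈{5}] only 5 remains possible at r1c1 ⇒ r1c1=5.
Step 14. [r5c1∈{3}] r5c1 is down to just 3, so r5c1=3.
Step 15. [r4c6∈{6}] r4c6 is down to just 6. So r4c6=6.
Step 16. [r1c6∈{2}] r1c6's peers cover all but 2 ⇒ r1c6=2.
Step 17. [r3c1∈{6}] r3c1 has the single candidate 6. So r3c1=6.

Answer: 5 1 3 6 4 2 / 4 2 6 1 5 3 / 6 3 4 2 1 5 / 1 5 2 4 3 6 / 3 6 1 5 2 4 / 2 4 5 3 6 1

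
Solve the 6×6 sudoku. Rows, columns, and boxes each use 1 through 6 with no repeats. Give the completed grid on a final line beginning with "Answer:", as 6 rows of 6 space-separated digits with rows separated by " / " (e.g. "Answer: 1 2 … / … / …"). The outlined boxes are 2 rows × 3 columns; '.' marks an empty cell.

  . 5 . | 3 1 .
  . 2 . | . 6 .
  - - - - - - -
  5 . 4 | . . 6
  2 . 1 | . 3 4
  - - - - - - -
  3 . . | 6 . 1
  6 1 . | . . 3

Step 1. [r3c5∈{2}] only 2 remains possible at r3c5. So r3c5=2.
Step 2. [r2c4∈{4,5}] in box 2, 4 fits only at r2c4. So r2c4=4.
Step 3. [r5c3∈{2,5}] 2 has one home in row 5: r5c3. So r5c3=2.
Step 4. [r5c5∈{4,5}] r5c5 is the only open cell in row 5 admitting 5, so r5c5=5.
Step 5. [r1c3∈{6}] r1c3's peers cover all but 6, so r1c3=6.
Step 6. [r3c4∈{1}] nothing but 1 survives at r3c4. So r3c4=1.
Step 7. [r2c1∈{1}] nothing but 1 survives at r2c1, so r2c1=1.
Step 8. [r4c4∈{5}] r4c4 has the single candidate 5 ⇒ r4c4=5.
Step 9. [r1c1∈{4}] r1c1 is down to just 4, so r1c1=4.
Step 10. [r6c5∈{4}] r6c5 is down to just 4, so r6c5=4.
Step 11. [r1c6∈{2}] r1c6 has the single candidate 2 ⇒ r1c6=2.
Step 12. [r6c3∈{5}] r6c3 has the single candidate 5. So r6c3=5.
Step 13. [r3c2∈{3}] r3c2 has the single candidate 3. So r3c2=3.
Step 14. [r2c3∈{3}] r2c3 has the single candidate 3 ⇒ r2c3=3.
Step 15. [r4c2∈{6}] r4c2 has the single candidate 6, so r4c2=6.
Step 16. [r5c2∈{4}] r5c2's peers cover all but 4, so r5c2=4.
Step 17. [r2c6∈{5}] r2c6 is down to just 5 ⇒ r2c6=5.
Step 18. [r6c4∈{2}] nothing but 2 survives at r6c4. So r6c4=2.

Answer: 4 5 6 3 1 2 / 1 2 3 4 6 5 / 5 3 4 1 2 6 / 2 6 1 5 3 4 / 3 4 2 6 5 1 / 6 1 5 2 4 3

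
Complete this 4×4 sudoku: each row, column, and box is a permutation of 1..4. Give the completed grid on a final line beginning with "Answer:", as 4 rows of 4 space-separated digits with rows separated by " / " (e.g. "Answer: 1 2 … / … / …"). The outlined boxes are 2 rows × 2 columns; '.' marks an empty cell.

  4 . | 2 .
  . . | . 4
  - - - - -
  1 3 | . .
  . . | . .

Step 1. [r4c1∈{2}] nothing but 2 survives at r4c1, so r4c1=2.
Step 2. [r1c4∈{1,3}] row 1 places 3 nowhere but r1c4 ⇒ r1c4=3.
Step 3. [r4c3∈{1,3,4}] in row 4, 3 fits only at r4c3. So r4c3=3.
Step 4. [r2c2∈{1,2}] 2 has one home in row 2: r2c2 ⇒ r2c2=2.
Step 5. [r4c4∈{1}] r4c4's peers cover all but 1 ⇒ r4c4=1.
Step 6. [r3c4∈{2}] r3c4's peers cover all but 2 ⇒ r3c4=2.
Step 7. [r3c3∈{4}] nothing but 4 survives at r3c3 ⇒ r3c3=4.
Step 8. [r4c2∈{4}] only 4 remains possible at r4c2 ⇒ r4c2=4.
Step 9. [r1c2∈{1}] r1c2 has the single candidate 1, so r1c2=1.
Step 10. [r2c3∈{1}] r2c3 is down to just 1 ⇒ r2c3=1.
Step 11. [r2c1∈{3}] r2c1 has the single candidate 3 ⇒ r2c1=3.

Answer: 4 1 2 3 / 3 2 1 4 / 1 3 4 2 / 2 4 3 1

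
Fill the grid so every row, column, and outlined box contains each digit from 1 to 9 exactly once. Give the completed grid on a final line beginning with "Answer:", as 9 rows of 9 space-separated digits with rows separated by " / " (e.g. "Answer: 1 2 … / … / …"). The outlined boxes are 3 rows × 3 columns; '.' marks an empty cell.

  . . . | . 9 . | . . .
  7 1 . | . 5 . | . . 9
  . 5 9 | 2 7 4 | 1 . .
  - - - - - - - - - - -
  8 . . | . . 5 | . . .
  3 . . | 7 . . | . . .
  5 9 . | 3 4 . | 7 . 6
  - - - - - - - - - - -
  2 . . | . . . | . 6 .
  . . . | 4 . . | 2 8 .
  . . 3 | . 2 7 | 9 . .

Step 1. [r1c2∈{2,3,4,6,8}] in col 2, 3 fits only at r1c2, so r1c2=3.
Step 2. [r6c6∈{1,2,8}] across row 6, 8 lands solely at r6c6. So r6c6=8.
Step 3. [r5c6∈{1,2,6,9}] r5c6 is the only open cell in col 6 admitting 2. So r5c6=2.
Step 4. [r4c2∈{2,4,6,7}] col 2 places 2 nowhere but r4c2. So r4c2=2.
Step 5. [r1c9∈{2,4,5,7,8}] col 9 places 2 nowhere but r1c9. So r1c9=2.
Step 6. [r7c5∈{1,3,8}] col 5 places 8 nowhere but r7c5 ⇒ r7c5=8.
Step 7. [r3c1∈{6}] only 6 remains possible at r3c1 ⇒ r3c1=6.
Step 8. [r2c6∈{3,6}] in box 2, 3 fits only at r2c6. So r2c6=3.
Step 9. [r2c8∈{4}] only 4 remains possible at r2c8. So r2c8=4.
Step 10. [r4c3∈{1,4,6,7}] in row 4, 7 fits only at r4c3 ⇒ r4c3=7.
Step 11. [r4c4∈{1,6,9}] box 5 places 9 nowhere but r4c4 ⇒ r4c4=9.
Step 12. [r3c9∈{3,8}] row 3 places 8 nowhere but r3c9, so r3c9=8.
Step 13. [r6c3∈{1}] r6c3 has the single candidate 1. So r6c3=1.
Step 14. [r8c5∈{1,3,6}] r8c5 is the only open cell in col 5 admitting 3, so r8c5=3.
Step 15. [r5c8∈{1,5,9}] in row 5, 9 fits only at r5c8 ⇒ r5c8=9.
Step 16. [r8c1∈{1,9}] col 1 places 9 nowhere but r8c1. So r8c1=9.
Step 17. [r9c1∈{1,4}] in col 1, 1 fits only at r9c1. So r9c1=1.
Step 18. [r9c8∈{5}] r9c8 has the single candidate 5 ⇒ r9c8=5.
Step 19. [r9c9∈{4}] r9c9 is down to just 4, so r9c9=4.
Step 20. [r9c4∈{6}] nothing but 6 survives at r9c4, so r9c4=6.
Step 21. [r8c6∈{1}] r8c6 has the single candidate 1 ⇒ r8c6=1.
Step 22. [r7c9∈{1,3,7}] row 7 places 1 nowhere but r7c9. So r7c9=1.
Step 23. [r7c2∈{4,7}] r7c2 is the only open cell in row 7 admitting 7. So r7c2=7.
Step 24. [r5c2∈{4,6}] 4 has one home in col 2: r5c2 ⇒ r5c2=4.
Step 25. [r4c9∈{3}] only 3 remains possible at r4c9 ⇒ r4c9=3.
Step 26. [r5c3∈{6}] only 6 remains possible at r5c3, so r5c3=6.
Step 27. [r1c7∈{5,6}] in row 1, 5 fits only at r1c7, so r1c7=5.
Step 28. [r2c4∈{8}] r2c4 is down to just 8 ⇒ r2c4=8.
Step 29. [r7c3∈{4,5}] row 7 places 4 nowhere but r7c3 ⇒ r7c3=4.
Step 30. [r4c5∈{1,6}] across row 4, 6 lands solely at r4c5, so r4c5=6.
Step 31. [r3c8∈{3}] only 3 remains possible at r3c8 ⇒ r3c8=3.
Step 32. [r6c8∈{2}] r6c8's peers cover all but 2. So r6c8=2.
Step 33. [r2c7∈{6}] r2c7's peers cover all but 6 ⇒ r2c7=6.
Step 34. [r1c1∈{4}] r1c1's peers cover all but 4. So r1c1=4.
Step 35. [r1c8∈{7}] nothing but 7 survives at r1c8 ⇒ r1c8=7.
Step 36. [r9c2∈{8}] r9c2's peers cover all but 8, so r9c2=8.
Step 37. [r4c8∈{1}] only 1 remains possible at r4c8 ⇒ r4c8=1.
Step 38. [r2c3∈{2}] nothing but 2 survives at r2c3, so r2c3=2.
Step 39. [r4c7∈{4}] r4c7 has the single candidate 4, so r4c7=4.
Step 40. [r7c4∈{5}] r7c4's peers cover all but 5, so r7c4=5.
Step 41. [r5c9∈{5}] only 5 remains possible at r5c9, so r5c9=5.
Step 42. [r1c3∈{8}] only 8 remains possible at r1c3 ⇒ r1c3=8.
Step 43. [r7c7∈{3}] r7c7 is down to just 3, so r7c7=3.
Step 44. [r1c6∈{6}] r1c6's peers cover all but 6 ⇒ r1c6=6.
Step 45. [r8c3∈{5}] r8c3 has the single candidate 5. So r8c3=5.
Step 46. [r8c2∈{6}] nothing but 6 survives at r8c2. So r8c2=6.
Step 47. [r5c5∈{1}] r5c5 has the single candidate 1 ⇒ r5c5=1.
Step 48. [r8c9∈{7}] r8c9 has the single candidate 7, so r8c9=7.
Step 49. [r7c6∈{9}] r7c6 is down to just 9, so r7c6=9.
Step 50. [r1c4∈{1}] r1c4 is down to just 1, so r1c4=1.
Step 51. [r5c7∈{8}] r5c7 is down to just 8. So r5c7=8.

Answer: 4 3 8 1 9 6 5 7 2 / 7 1 2 8 5 3 6 4 9 / 6 5 9 2 7 4 1 3 8 / 8 2 7 9 6 5 4 1 3 / 3 4 6 7 1 2 8 9 5 / 5 9 1 3 4 8 7 2 6 / 2 7 4 5 8 9 3 6 1 / 9 6 5 4 3 1 2 8 7 / 1 8 3 6 2 7 9 5 4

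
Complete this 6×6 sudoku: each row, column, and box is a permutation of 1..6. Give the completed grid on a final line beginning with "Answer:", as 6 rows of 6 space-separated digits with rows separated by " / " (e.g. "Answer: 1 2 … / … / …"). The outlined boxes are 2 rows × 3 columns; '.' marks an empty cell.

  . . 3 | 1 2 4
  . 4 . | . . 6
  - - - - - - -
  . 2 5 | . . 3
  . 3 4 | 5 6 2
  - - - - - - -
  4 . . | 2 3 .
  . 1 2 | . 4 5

Step 1. [r3c1∈{1,6}] across row 3, 6 lands solely at r3c1. So r3c1=6.
Step 2. [r5c2∈{5,6}] r5c2 is the only open cell in row 5 admitting 5 ⇒ r5c2=5.
Step 3. [r2c1∈{1,2,5}] r2c1 is the only open cell in row 2 admitting 2 ⇒ r2c1=2.
Step 4. [r2c4∈{3}] nothing but 3 survives at r2c4. So r2c4=3.
Step 5. [r5c6∈{1}] r5c6's peers cover all but 1. So r5c6=1.
Step 6. [r4c1∈{1}] r4c1 is down to just 1. So r4c1=1.
Step 7. [r1c1∈{5}] r1c1 has the single candidate 5 ⇒ r1c1=5.
Step 8. [r2c3∈{1}] nothing but 1 survives at r2c3, so r2c3=1.
Step 9. [r5c3∈{6}] r5c3's peers cover all but 6. So r5c3=6.
Step 10. [r2c5∈{5}] r2c5's peers cover all but 5. So r2c5=5.
Step 11. [r3c5∈{1}] only 1 remains possible at r3c5 ⇒ r3c5=1.
Step 12. [r6c1∈{3}] r6c1's peers cover all but 3. So r6c1=3.
Step 13. [r1c2∈{6}] r1c2 is down to just 6. So r1c2=6.
Step 14. [r6c4∈{6}] r6c4's peers cover all but 6. So r6c4=6.
Step 15. [r3c4∈{4}] r3c4's peers cover all but 4. So r3c4=4.

Answer: 5 6 3 1 2 4 / 2 4 1 3 5 6 / 6 2 5 4 1 3 / 1 3 4 5 6 2 / 4 5 6 2 3 1 / 3 1 2 6 4 5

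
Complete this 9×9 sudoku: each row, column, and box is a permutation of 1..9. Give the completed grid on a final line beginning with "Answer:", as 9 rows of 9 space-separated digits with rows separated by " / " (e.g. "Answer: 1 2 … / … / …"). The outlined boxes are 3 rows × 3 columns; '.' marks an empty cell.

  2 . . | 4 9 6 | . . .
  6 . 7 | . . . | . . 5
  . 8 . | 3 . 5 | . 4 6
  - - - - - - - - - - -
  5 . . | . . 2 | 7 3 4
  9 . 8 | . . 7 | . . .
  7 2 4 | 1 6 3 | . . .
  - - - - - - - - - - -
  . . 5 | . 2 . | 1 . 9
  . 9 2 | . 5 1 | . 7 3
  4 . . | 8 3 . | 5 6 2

Step 1. [r5c2∈{1,3,6}] row 5 places 3 nowhere but r5c2 ⇒ r5c2=3.
Step 2. [r7c8∈{8}] r7c8 has the single candidate 8, so r7c8=8.
Step 3. [r1c8∈{1}] nothing but 1 survives at r1c8. So r1c8=1.
Step 4. [r3c7∈{2,9}] in row 3, 2 fits only at r3c7, so r3c7=2.
Step 5. [r3c1∈{1}] r3c1 is down to just 1, so r3c1=1.
Step 6. [r7c2∈{6,7}] across box 7, 6 lands solely at r7c2. So r7c2=6.
Step 7. [r2c7∈{3,8,9}] in row 2, 3 fits only at r2c7. So r2c7=3.
Step 8. [r6c9∈{8}] r6c9 is down to just 8, so r6c9=8.
Step 9. [r9c3∈{1}] r9c3 is down to just 1, so r9c3=1.
Step 10. [r6c8∈{5,9}] row 6 places 5 nowhere but r6c8, so r6c8=5.
Step 11. [r4c5∈{8}] r4c5 is down to just 8, so r4c5=8.
Step 12. [r8c7∈{4}] r8c7 has the single candidate 4 ⇒ r8c7=4.
Step 13. [r2c2∈{4}] r2c2 has the single candidate 4, so r2c2=4.
Step 14. [r5c9∈{1}] r5c9's peers cover all but 1. So r5c9=1.
Step 15. [r3c5∈{7}] r3c5 has the single candidate 7 ⇒ r3c5=7.
Step 16. [r7c6∈{4}] r7c6's peers cover all but 4 ⇒ r7c6=4.
Step 17. [r6c7∈{9}] r6c7's peers cover all but 9 ⇒ r6c7=9.
Step 18. [r5c8∈{2}] only 2 remains possible at r5c8. So r5c8=2.
Step 19. [r5c4∈{5}] r5c4's peers cover all but 5. So r5c4=5.
Step 20. [r1c9∈{7}] only 7 remains possible at r1c9. So r1c9=7.
Step 21. [r9c6∈{9}] r9c6 has the single candidate 9. So r9c6=9.
Step 22. [r5c7∈{6}] only 6 remains possible at r5c7. So r5c7=6.
Step 23. [r7c1∈{3}] only 3 remains possible at r7c1. So r7c1=3.
Step 24. [r1c3∈{3}] r1c3's peers cover all but 3 ⇒ r1c3=3.
Step 25. [r1c2∈{5}] only 5 remains possible at r1c2, so r1c2=5.
Step 26. [r4c2∈{1}] only 1 remains possible at r4c2, so r4c2=1.
Step 27. [r1c7∈{8}] nothing but 8 survives at r1c7 ⇒ r1c7=8.
Step 28. [r8c4∈{6}] r8c4's peers cover all but 6, so r8c4=6.
Step 29. [r4c4∈{9}] r4c4 is down to just 9 ⇒ r4c4=9.
Step 30. [r2c6∈{8}] nothing but 8 survives at r2c6, so r2c6=8.
Step 31. [r3c3∈{9}] r3c3's peers cover all but 9 ⇒ r3c3=9.
Step 32. [r4c3∈{6}] r4c3's peers cover all but 6 ⇒ r4c3=6.
Step 33. [r8c1∈{8}] r8c1's peers cover all but 8, so r8c1=8.
Step 34. [r2c5∈{1}] r2c5 is down to just 1. So r2c5=1.
Step 35. [r7c4∈{7}] r7c4 has the single candidate 7, so r7c4=7.
Step 36. [r2c4∈{2}] r2c4 has the single candidate 2 ⇒ r2c4=2.
Step 37. [r2c8∈{9}] nothing but 9 survives at r2c8, so r2c8=9.
Step 38. [r5c5∈{4}] only 4 remains possible at r5c5, so r5c5=4.
Step 39. [r9c2∈{7}] r9c2 is down to just 7. So r9c2=7.

Answer: 2 5 3 4 9 6 8 1 7 / 6 4 7 2 1 8 3 9 5 / 1 8 9 3 7 5 2 4 6 / 5 1 6 9 8 2 7 3 4 / 9 3 8 5 4 7 6 2 1 / 7 2 4 1 6 3 9 5 8 / 3 6 5 7 2 4 1 8 9 / 8 9 2 6 5 1 4 7 3 / 4 7 1 8 3 9 5 6 2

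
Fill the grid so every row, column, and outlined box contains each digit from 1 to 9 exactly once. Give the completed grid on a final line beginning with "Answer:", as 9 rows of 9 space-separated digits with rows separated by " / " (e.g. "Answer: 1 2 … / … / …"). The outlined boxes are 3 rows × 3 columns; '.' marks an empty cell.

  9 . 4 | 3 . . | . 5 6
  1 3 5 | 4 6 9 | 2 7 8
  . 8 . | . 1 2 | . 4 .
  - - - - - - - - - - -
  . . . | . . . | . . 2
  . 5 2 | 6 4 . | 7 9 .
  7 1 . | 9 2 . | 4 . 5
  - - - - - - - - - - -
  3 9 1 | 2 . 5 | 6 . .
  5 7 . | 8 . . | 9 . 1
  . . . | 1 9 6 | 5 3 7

Step 1. [r4c7∈{1,3,8}] r4c7 is the only open cell in col 7 admitting 8. So r4c7=8.
Step 2. [r4c2∈{4,6}] in col 2, 6 fits only at r4c2 ⇒ r4c2=6.
Step 3. [r4c5∈{3,5,7}] in col 5, 5 fits only at r4c5, so r4c5=5.
Step 4. [r5c1∈{8}] r5c1's peers cover all but 8 ⇒ r5c1=8.
Step 5. [r9c2∈{2,4}] 4 has one home in col 2: r9c2, so r9c2=4.
Step 6. [r1c5∈{7,8}] r1c5 is the only open cell in col 5 admitting 8 ⇒ r1c5=8.
Step 7. [r3c3∈{6,7}] r3c3 is the only open cell in col 3 admitting 7. So r3c3=7.
Step 8. [r5c6∈{1,3}] 1 has one home in row 5: r5c6. So r5c6=1.
Step 9. [r6c3∈{3}] r6c3's peers cover all but 3 ⇒ r6c3=3.
Step 10. [r4c6∈{3,7}] r4c6 is the only open cell in row 4 admitting 3, so r4c6=3.
Step 11. [r3c7∈{3}] r3c7 is down to just 3, so r3c7=3.
Step 12. [r8c6∈{4}] only 4 remains possible at r8c6, so r8c6=4.
Step 13. [r9c1∈{2}] r9c1's peers cover all but 2 ⇒ r9c1=2.
Step 14. [r3c4∈{5}] r3c4 has the single candidate 5. So r3c4=5.
Step 15. [r4c1∈{4}] r4c1 is down to just 4, so r4c1=4.
Step 16. [r4c8∈{1}] r4c8's peers cover all but 1 ⇒ r4c8=1.
Step 17. [r8c3∈{6}] nothing but 6 survives at r8c3 ⇒ r8c3=6.
Step 18. [r8c5∈{3}] r8c5's peers cover all but 3, so r8c5=3.
Step 19. [r8c8∈{2}] r8c8 is down to just 2 ⇒ r8c8=2.
Step 20. [r9c3∈{8}] r9c3's peers cover all but 8. So r9c3=8.
Step 21. [r1c2∈{2}] only 2 remains possible at r1c2. So r1c2=2.
Step 22. [r6c6∈{8}] r6c6 has the single candidate 8. So r6c6=8.
Step 23. [r1c7∈{1}] r1c7 is down to just 1. So r1c7=1.
Step 24. [r7c8∈{8}] nothing but 8 survives at r7c8, so r7c8=8.
Step 25. [r1c6∈{7}] nothing but 7 survives at r1c6. So r1c6=7.
Step 26. [r6c8∈{6}] r6c8 has the single candidate 6. So r6c8=6.
Step 27. [r3c1∈{6}] r3c1 is down to just 6, so r3c1=6.
Step 28. [r4c4∈{7}] r4c4 has the single candidate 7, so r4c4=7.
Step 29. [r4c3∈{9}] r4c3 is down to just 9, so r4c3=9.
Step 30. [r7c9∈{4}] r7c9's peers cover all but 4, so r7c9=4.
Step 31. [r7c5∈{7}] nothing but 7 survives at r7c5, so r7c5=7.
Step 32. [r3c9∈{9}] nothing but 9 survives at r3c9. So r3c9=9.
Step 33. [r5c9∈{3}] r5c9's peers cover all but 3 ⇒ r5c9=3.

Answer: 9 2 4 3 8 7 1 5 6 / 1 3 5 4 6 9 2 7 8 / 6 8 7 5 1 2 3 4 9 / 4 6 9 7 5 3 8 1 2 / 8 5 2 6 4 1 7 9 3 / 7 1 3 9 2 8 4 6 5 / 3 9 1 2 7 5 6 8 4 / 5 7 6 8 3 4 9 2 1 / 2 4 8 1 9 6 5 3 7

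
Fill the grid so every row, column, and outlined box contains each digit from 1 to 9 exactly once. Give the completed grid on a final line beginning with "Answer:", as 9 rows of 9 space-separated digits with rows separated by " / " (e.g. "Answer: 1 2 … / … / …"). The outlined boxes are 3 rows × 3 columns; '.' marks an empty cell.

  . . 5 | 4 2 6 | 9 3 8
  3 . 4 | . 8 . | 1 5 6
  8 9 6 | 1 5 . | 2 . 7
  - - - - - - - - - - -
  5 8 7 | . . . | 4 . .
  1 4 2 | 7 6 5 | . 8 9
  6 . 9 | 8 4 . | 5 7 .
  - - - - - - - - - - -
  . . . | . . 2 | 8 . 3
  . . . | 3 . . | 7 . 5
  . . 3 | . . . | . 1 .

Step 1. [r9c9∈{2,4}] 4 has one home in col 9: r9c9 ⇒ r9c9=4.
Step 2. [r8c8∈{2,6,9}] box 9 places 2 nowhere but r8c8, so r8c8=2.
Step 3. [r2c4∈{9}] r2c4's peers cover all but 9. So r2c4=9.
Step 4. [r4c5∈{1,3,9}] across col 5, 3 lands solely at r4c5. So r4c5=3.
Step 5. [r1c1∈{7}] r1c1 is down to just 7 ⇒ r1c1=7.
Step 6. [r8c6∈{1,4,8,9}] in col 6, 4 fits only at r8c6 ⇒ r8c6=4.
Step 7. [r7c3∈{1}] nothing but 1 survives at r7c3, so r7c3=1.
Step 8. [r8c1∈{9}] r8c1 has the single candidate 9, so r8c1=9.
Step 9. [r9c7∈{6}] only 6 remains possible at r9c7, so r9c7=6.
Step 10. [r7c4∈{5,6}] across col 4, 6 lands solely at r7c4 ⇒ r7c4=6.
Step 11. [r9c6∈{7,8,9}] row 9 places 8 nowhere but r9c6, so r9c6=8.
Step 12. [r6c6∈{1}] only 1 remains possible at r6c6, so r6c6=1.
Step 13. [r7c2∈{5,7}] r7c2 is the only open cell in row 7 admitting 5, so r7c2=5.
Step 14. [r9c5∈{7,9}] row 9 places 9 nowhere but r9c5, so r9c5=9.
Step 15. [r2c2∈{2}] r2c2 is down to just 2. So r2c2=2.
Step 16. [r6c9∈{2}] r6c9 is down to just 2 ⇒ r6c9=2.
Step 17. [r3c8∈{4}] r3c8's peers cover all but 4. So r3c8=4.
Step 18. [r8c2∈{6}] r8c2's peers cover all but 6. So r8c2=6.
Step 19. [r7c5∈{7}] r7c5 is down to just 7, so r7c5=7.
Step 20. [r9c1∈{2}] only 2 remains possible at r9c1. So r9c1=2.
Step 21. [r5c7∈{3}] nothing but 3 survives at r5c7 ⇒ r5c7=3.
Step 22. [r4c8∈{6}] r4c8's peers cover all but 6, so r4c8=6.
Step 23. [r4c4∈{2}] r4c4's peers cover all but 2 ⇒ r4c4=2.
Step 24. [r6c2∈{3}] r6c2 has the single candidate 3, so r6c2=3.
Step 25. [r9c4∈{5}] only 5 remains possible at r9c4, so r9c4=5.
Step 26. [r9c2∈{7}] r9c2 is down to just 7, so r9c2=7.
Step 27. [r3c6∈{3}] r3c6 has the single candidate 3. So r3c6=3.
Step 28. [r7c1∈{4}] r7c1 has the single candidate 4, so r7c1=4.
Step 29. [r8c5∈{1}] r8c5 is down to just 1. So r8c5=1.
Step 30. [r2c6∈{7}] nothing but 7 survives at r2c6 ⇒ r2c6=7.
Step 31. [r1c2∈{1}] only 1 remains possible at r1c2 ⇒ r1c2=1.
Step 32. [r4c9∈{1}] nothing but 1 survives at r4c9, so r4c9=1.
Step 33. [r7c8∈{9}] r7c8 is down to just 9 ⇒ r7c8=9.
Step 34. [r4c6∈{9}] r4c6 is down to just 9 ⇒ r4c6=9.
Step 35. [r8c3∈{8}] r8c3 is down to just 8 ⇒ r8c3=8.

Answer: 7 1 5 4 2 6 9 3 8 / 3 2 4 9 8 7 1 5 6 / 8 9 6 1 5 3 2 4 7 / 5 8 7 2 3 9 4 6 1 / 1 4 2 7 6 5 3 8 9 / 6 3 9 8 4 1 5 7 2 / 4 5 1 6 7 2 8 9 3 / 9 6 8 3 1 4 7 2 5 / 2 7 3 5 9 8 6 1 4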